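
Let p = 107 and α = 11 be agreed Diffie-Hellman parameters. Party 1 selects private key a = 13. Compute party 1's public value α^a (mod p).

48

Public value = 11^13 (mod 107).
11^1 ≡ 11 (mod 107)
11^2 = (11^1)^2 ≡ 11^2 = 121 ≡ 14 (mod 107)
11^4 = (11^2)^2 ≡ 14^2 = 196 ≡ 89 (mod 107)
11^8 = (11^4)^2 ≡ 89^2 = 7921 ≡ 3 (mod 107)
11^13 = 11^8 · 11^4 · 11^1 ≡ 3 · 89 · 11 ≡ 48 (mod 107).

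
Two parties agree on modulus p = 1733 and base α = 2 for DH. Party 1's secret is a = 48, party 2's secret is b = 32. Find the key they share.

Party 2 sends B = α^b mod p = 2^32 mod 1733.
2^1 ≡ 2 (mod 1733)
2^2 = (2^1)^2 ≡ 2^2 = 4 ≡ 4 (mod 1733)
2^4 = (2^2)^2 ≡ 4^2 = 16 ≡ 16 (mod 1733)
2^8 = (2^4)^2 ≡ 16^2 = 256 ≡ 256 (mod 1733)
2^16 = (2^8)^2 ≡ 256^2 = 65536 ≡ 1415 (mod 1733)
2^32 = (2^16)^2 ≡ 1415^2 = 2002225 ≡ 610 (mod 1733)
So B = 610. Party 1 then computes K = B^a mod p = 610^48 mod 1733.
610^1 ≡ 610 (mod 1733)
610^2 = (610^1)^2 ≡ 610^2 = 372100 ≡ 1238 (mod 1733)
610^4 = (610^2)^2 ≡ 1238^2 = 1532644 ≡ 672 (mod 1733)
610^8 = (610^4)^2 ≡ 672^2 = 451584 ≡ 1004 (mod 1733)
610^16 = (610^8)^2 ≡ 1004^2 = 1008016 ≡ 1143 (mod 1733)
610^32 = (610^16)^2 ≡ 1143^2 = 1306449 ≡ 1500 (mod 1733)
610^48 = 610^32 · 610^16 ≡ 1500 · 1143 ≡ 563 (mod 1733).

563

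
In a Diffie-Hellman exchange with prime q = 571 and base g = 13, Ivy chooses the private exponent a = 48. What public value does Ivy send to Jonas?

Public value = 13^{48} \pmod{571}.
13^1 ≡ 13 (mod 571)
13^2 = (13^1)^2 ≡ 13^2 = 169 ≡ 169 (mod 571)
13^4 = (13^2)^2 ≡ 169^2 = 28561 ≡ 11 (mod 571)
13^8 = (13^4)^2 ≡ 11^2 = 121 ≡ 121 (mod 571)
13^16 = (13^8)^2 ≡ 121^2 = 14641 ≡ 366 (mod 571)
13^32 = (13^16)^2 ≡ 366^2 = 133956 ≡ 342 (mod 571)
13^48 = 13^32 · 13^16 ≡ 342 · 366 ≡ 123 (mod 571).

123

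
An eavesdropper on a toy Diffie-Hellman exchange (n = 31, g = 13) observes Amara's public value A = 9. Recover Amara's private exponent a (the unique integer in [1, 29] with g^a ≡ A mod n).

22

Try successive powers of 13 modulo 31:
13^1 ≡ 13
13^2 ≡ 14
13^3 ≡ 27
13^4 ≡ 10
13^5 ≡ 6
13^6 ≡ 16
13^7 ≡ 22
13^8 ≡ 7
13^9 ≡ 29
13^10 ≡ 5
13^11 ≡ 3
13^12 ≡ 8
13^13 ≡ 11
13^14 ≡ 19
13^15 ≡ 30
13^16 ≡ 18
13^17 ≡ 17
13^18 ≡ 4
13^19 ≡ 21
13^20 ≡ 25
13^21 ≡ 15
13^22 ≡ 9
Found: a = 22.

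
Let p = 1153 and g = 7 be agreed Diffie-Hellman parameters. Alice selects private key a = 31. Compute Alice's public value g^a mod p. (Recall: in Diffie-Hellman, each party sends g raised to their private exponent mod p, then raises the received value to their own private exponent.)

836

Public value = 7^31 mod 1153.
7^1 ≡ 7 (mod 1153)
7^2 = (7^1)^2 ≡ 7^2 = 49 ≡ 49 (mod 1153)
7^4 = (7^2)^2 ≡ 49^2 = 2401 ≡ 95 (mod 1153)
7^8 = (7^4)^2 ≡ 95^2 = 9025 ≡ 954 (mod 1153)
7^16 = (7^8)^2 ≡ 954^2 = 910116 ≡ 399 (mod 1153)
7^31 = 7^16 · 7^8 · 7^4 · 7^2 · 7^1 ≡ 399 · 954 · 95 · 49 · 7 ≡ 836 (mod 1153).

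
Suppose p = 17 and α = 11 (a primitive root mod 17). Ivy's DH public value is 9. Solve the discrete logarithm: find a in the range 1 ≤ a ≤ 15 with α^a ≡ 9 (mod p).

Try successive powers of 11 modulo 17:
11^1 ≡ 11
11^2 ≡ 2
11^3 ≡ 5
11^4 ≡ 4
11^5 ≡ 10
11^6 ≡ 8
11^7 ≡ 3
11^8 ≡ 16
11^9 ≡ 6
11^10 ≡ 15
11^11 ≡ 12
11^12 ≡ 13
11^13 ≡ 7
11^14 ≡ 9
Found: a = 14.

14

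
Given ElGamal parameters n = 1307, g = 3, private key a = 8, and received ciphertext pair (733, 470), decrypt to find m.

Shared mask s = c₁^a mod n = 733^8 mod 1307.
733^1 ≡ 733 (mod 1307)
733^2 = (733^1)^2 ≡ 733^2 = 537289 ≡ 112 (mod 1307)
733^4 = (733^2)^2 ≡ 112^2 = 12544 ≡ 781 (mod 1307)
733^8 = (733^4)^2 ≡ 781^2 = 609961 ≡ 899 (mod 1307)
So s = 899; s⁻¹ ≡ 189 (mod 1307).
m = c₂ · s⁻¹ mod 1307 = 470 · 189 mod 1307 = 1261.

1261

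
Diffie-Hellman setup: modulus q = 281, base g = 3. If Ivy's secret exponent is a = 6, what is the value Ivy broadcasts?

Public value = 3^6 (mod 281).
3^1 ≡ 3 (mod 281)
3^2 = (3^1)^2 ≡ 3^2 = 9 ≡ 9 (mod 281)
3^4 = (3^2)^2 ≡ 9^2 = 81 ≡ 81 (mod 281)
3^6 = 3^4 · 3^2 ≡ 81 · 9 ≡ 167 (mod 281).

167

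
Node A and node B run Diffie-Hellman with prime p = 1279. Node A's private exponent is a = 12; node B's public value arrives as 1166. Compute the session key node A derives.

Shared key K = 1166^12 mod 1279.
1166^1 ≡ 1166 (mod 1279)
1166^2 = (1166^1)^2 ≡ 1166^2 = 1359556 ≡ 1258 (mod 1279)
1166^4 = (1166^2)^2 ≡ 1258^2 = 1582564 ≡ 441 (mod 1279)
1166^8 = (1166^4)^2 ≡ 441^2 = 194481 ≡ 73 (mod 1279)
1166^12 = 1166^8 · 1166^4 ≡ 73 · 441 ≡ 218 (mod 1279).

218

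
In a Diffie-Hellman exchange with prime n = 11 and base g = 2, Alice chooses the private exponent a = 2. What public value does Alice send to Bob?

4

Public value = 2^{2} \pmod{11}.
2^1 ≡ 2 (mod 11)
2^2 = (2^1)^2 ≡ 2^2 = 4 ≡ 4 (mod 11)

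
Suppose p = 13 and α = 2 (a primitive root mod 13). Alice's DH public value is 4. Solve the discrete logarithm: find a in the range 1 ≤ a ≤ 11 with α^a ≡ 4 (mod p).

Try successive powers of 2 modulo 13:
2^1 ≡ 2
2^2 ≡ 4
Found: a = 2.

2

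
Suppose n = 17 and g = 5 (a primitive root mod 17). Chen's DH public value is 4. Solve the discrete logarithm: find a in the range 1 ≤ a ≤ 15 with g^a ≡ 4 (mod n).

Try successive powers of 5 modulo 17:
5^1 ≡ 5
5^2 ≡ 8
5^3 ≡ 6
5^4 ≡ 13
5^5 ≡ 14
5^6 ≡ 2
5^7 ≡ 10
5^8 ≡ 16
5^9 ≡ 12
5^10 ≡ 9
5^11 ≡ 11
5^12 ≡ 4
Found: a = 12.

12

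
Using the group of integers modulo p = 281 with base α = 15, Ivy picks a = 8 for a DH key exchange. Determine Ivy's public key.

58

Public value = 15^8 (mod 281).
15^1 ≡ 15 (mod 281)
15^2 = (15^1)^2 ≡ 15^2 = 225 ≡ 225 (mod 281)
15^4 = (15^2)^2 ≡ 225^2 = 50625 ≡ 45 (mod 281)
15^8 = (15^4)^2 ≡ 45^2 = 2025 ≡ 58 (mod 281)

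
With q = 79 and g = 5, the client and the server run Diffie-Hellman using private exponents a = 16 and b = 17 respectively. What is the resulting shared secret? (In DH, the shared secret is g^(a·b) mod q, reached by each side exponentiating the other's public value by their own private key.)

16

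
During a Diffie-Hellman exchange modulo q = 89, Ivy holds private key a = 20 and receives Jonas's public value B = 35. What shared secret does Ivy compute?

44

Shared key K = 35^20 mod 89.
35^1 ≡ 35 (mod 89)
35^2 = (35^1)^2 ≡ 35^2 = 1225 ≡ 68 (mod 89)
35^4 = (35^2)^2 ≡ 68^2 = 4624 ≡ 85 (mod 89)
35^8 = (35^4)^2 ≡ 85^2 = 7225 ≡ 16 (mod 89)
35^16 = (35^8)^2 ≡ 16^2 = 256 ≡ 78 (mod 89)
35^20 = 35^16 · 35^4 ≡ 78 · 85 ≡ 44 (mod 89).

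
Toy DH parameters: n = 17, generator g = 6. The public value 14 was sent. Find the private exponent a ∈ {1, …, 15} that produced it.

7

Try successive powers of 6 modulo 17:
6^1 ≡ 6
6^2 ≡ 2
6^3 ≡ 12
6^4 ≡ 4
6^5 ≡ 7
6^6 ≡ 8
6^7 ≡ 14
Found: a = 7.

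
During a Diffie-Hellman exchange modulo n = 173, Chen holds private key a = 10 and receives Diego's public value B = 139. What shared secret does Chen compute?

132

Shared key K = 139^10 mod 173.
139^1 ≡ 139 (mod 173)
139^2 = (139^1)^2 ≡ 139^2 = 19321 ≡ 118 (mod 173)
139^4 = (139^2)^2 ≡ 118^2 = 13924 ≡ 84 (mod 173)
139^8 = (139^4)^2 ≡ 84^2 = 7056 ≡ 136 (mod 173)
139^10 = 139^8 · 139^2 ≡ 136 · 118 ≡ 132 (mod 173).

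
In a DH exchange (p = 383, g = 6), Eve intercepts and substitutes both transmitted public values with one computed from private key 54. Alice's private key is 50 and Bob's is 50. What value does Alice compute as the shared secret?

238

Alice receives Eve's public value M = 6^54 mod 383 instead of the honest one.
6^1 ≡ 6 (mod 383)
6^2 = (6^1)^2 ≡ 6^2 = 36 ≡ 36 (mod 383)
6^4 = (6^2)^2 ≡ 36^2 = 1296 ≡ 147 (mod 383)
6^8 = (6^4)^2 ≡ 147^2 = 21609 ≡ 161 (mod 383)
6^16 = (6^8)^2 ≡ 161^2 = 25921 ≡ 260 (mod 383)
6^32 = (6^16)^2 ≡ 260^2 = 67600 ≡ 192 (mod 383)
6^54 = 6^32 · 6^16 · 6^4 · 6^2 ≡ 192 · 260 · 147 · 36 ≡ 92 (mod 383).
So M = 92. Alice computes K = M^50 mod 383.
92^1 ≡ 92 (mod 383)
92^2 = (92^1)^2 ≡ 92^2 = 8464 ≡ 38 (mod 383)
92^4 = (92^2)^2 ≡ 38^2 = 1444 ≡ 295 (mod 383)
92^8 = (92^4)^2 ≡ 295^2 = 87025 ≡ 84 (mod 383)
92^16 = (92^8)^2 ≡ 84^2 = 7056 ≡ 162 (mod 383)
92^32 = (92^16)^2 ≡ 162^2 = 26244 ≡ 200 (mod 383)
92^50 = 92^32 · 92^16 · 92^2 ≡ 200 · 162 · 38 ≡ 238 (mod 383).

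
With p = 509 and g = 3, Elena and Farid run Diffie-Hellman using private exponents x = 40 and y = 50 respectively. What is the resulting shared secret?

333

Farid sends B = g^y mod p = 3^50 mod 509.
3^1 ≡ 3 (mod 509)
3^2 = (3^1)^2 ≡ 3^2 = 9 ≡ 9 (mod 509)
3^4 = (3^2)^2 ≡ 9^2 = 81 ≡ 81 (mod 509)
3^8 = (3^4)^2 ≡ 81^2 = 6561 ≡ 453 (mod 509)
3^16 = (3^8)^2 ≡ 453^2 = 205209 ≡ 82 (mod 509)
3^32 = (3^16)^2 ≡ 82^2 = 6724 ≡ 107 (mod 509)
3^50 = 3^32 · 3^16 · 3^2 ≡ 107 · 82 · 9 ≡ 71 (mod 509).
So B = 71. Elena then computes K = B^x mod p = 71^40 mod 509.
71^1 ≡ 71 (mod 509)
71^2 = (71^1)^2 ≡ 71^2 = 5041 ≡ 460 (mod 509)
71^4 = (71^2)^2 ≡ 460^2 = 211600 ≡ 365 (mod 509)
71^8 = (71^4)^2 ≡ 365^2 = 133225 ≡ 376 (mod 509)
71^16 = (71^8)^2 ≡ 376^2 = 141376 ≡ 383 (mod 509)
71^32 = (71^16)^2 ≡ 383^2 = 146689 ≡ 97 (mod 509)
71^40 = 71^32 · 71^8 ≡ 97 · 376 ≡ 333 (mod 509).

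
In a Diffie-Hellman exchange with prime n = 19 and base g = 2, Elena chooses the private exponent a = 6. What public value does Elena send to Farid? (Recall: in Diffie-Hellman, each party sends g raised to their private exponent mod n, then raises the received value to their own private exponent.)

7

Public value = 2^6 mod 19.
2^1 ≡ 2 (mod 19)
2^2 = (2^1)^2 ≡ 2^2 = 4 ≡ 4 (mod 19)
2^4 = (2^2)^2 ≡ 4^2 = 16 ≡ 16 (mod 19)
2^6 = 2^4 · 2^2 ≡ 16 · 4 ≡ 7 (mod 19).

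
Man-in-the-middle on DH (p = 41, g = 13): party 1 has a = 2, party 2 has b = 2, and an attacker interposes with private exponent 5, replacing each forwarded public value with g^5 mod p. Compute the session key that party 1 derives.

Party 1 receives an attacker's public value M = 13^5 mod 41 instead of the honest one.
13^1 ≡ 13 (mod 41)
13^2 = (13^1)^2 ≡ 13^2 = 169 ≡ 5 (mod 41)
13^4 = (13^2)^2 ≡ 5^2 = 25 ≡ 25 (mod 41)
13^5 = 13^4 · 13^1 ≡ 25 · 13 ≡ 38 (mod 41).
So M = 38. Party 1 computes K = M^2 mod 41.
38^1 ≡ 38 (mod 41)
38^2 = (38^1)^2 ≡ 38^2 = 1444 ≡ 9 (mod 41)

9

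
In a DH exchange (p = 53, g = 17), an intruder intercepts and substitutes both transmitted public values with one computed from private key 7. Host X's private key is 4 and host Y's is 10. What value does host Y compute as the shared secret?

13

Host Y receives an intruder's public value M = 17^7 mod 53 instead of the honest one.
17^1 ≡ 17 (mod 53)
17^2 = (17^1)^2 ≡ 17^2 = 289 ≡ 24 (mod 53)
17^4 = (17^2)^2 ≡ 24^2 = 576 ≡ 46 (mod 53)
17^7 = 17^4 · 17^2 · 17^1 ≡ 46 · 24 · 17 ≡ 6 (mod 53).
So M = 6. Host Y computes K = M^10 mod 53.
6^1 ≡ 6 (mod 53)
6^2 = (6^1)^2 ≡ 6^2 = 36 ≡ 36 (mod 53)
6^4 = (6^2)^2 ≡ 36^2 = 1296 ≡ 24 (mod 53)
6^8 = (6^4)^2 ≡ 24^2 = 576 ≡ 46 (mod 53)
6^10 = 6^8 · 6^2 ≡ 46 · 36 ≡ 13 (mod 53).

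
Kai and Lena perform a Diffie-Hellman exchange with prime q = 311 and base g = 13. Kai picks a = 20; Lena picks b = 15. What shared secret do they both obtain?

195

Lena sends B = g^b mod q = 13^15 mod 311.
13^1 ≡ 13 (mod 311)
13^2 = (13^1)^2 ≡ 13^2 = 169 ≡ 169 (mod 311)
13^4 = (13^2)^2 ≡ 169^2 = 28561 ≡ 260 (mod 311)
13^8 = (13^4)^2 ≡ 260^2 = 67600 ≡ 113 (mod 311)
13^15 = 13^8 · 13^4 · 13^2 · 13^1 ≡ 113 · 260 · 169 · 13 ≡ 121 (mod 311).
So B = 121. Kai then computes K = B^a mod q = 121^20 mod 311.
121^1 ≡ 121 (mod 311)
121^2 = (121^1)^2 ≡ 121^2 = 14641 ≡ 24 (mod 311)
121^4 = (121^2)^2 ≡ 24^2 = 576 ≡ 265 (mod 311)
121^8 = (121^4)^2 ≡ 265^2 = 70225 ≡ 250 (mod 311)
121^16 = (121^8)^2 ≡ 250^2 = 62500 ≡ 300 (mod 311)
121^20 = 121^16 · 121^4 ≡ 300 · 265 ≡ 195 (mod 311).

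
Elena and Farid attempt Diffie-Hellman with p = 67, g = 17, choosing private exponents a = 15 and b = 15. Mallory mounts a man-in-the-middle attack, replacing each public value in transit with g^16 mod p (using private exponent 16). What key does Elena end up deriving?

Elena receives Mallory's public value M = 17^16 mod 67 instead of the honest one.
17^1 ≡ 17 (mod 67)
17^2 = (17^1)^2 ≡ 17^2 = 289 ≡ 21 (mod 67)
17^4 = (17^2)^2 ≡ 21^2 = 441 ≡ 39 (mod 67)
17^8 = (17^4)^2 ≡ 39^2 = 1521 ≡ 47 (mod 67)
17^16 = (17^8)^2 ≡ 47^2 = 2209 ≡ 65 (mod 67)
So M = 65. Elena computes K = M^15 mod 67.
65^1 ≡ 65 (mod 67)
65^2 = (65^1)^2 ≡ 65^2 = 4225 ≡ 4 (mod 67)
65^4 = (65^2)^2 ≡ 4^2 = 16 ≡ 16 (mod 67)
65^8 = (65^4)^2 ≡ 16^2 = 256 ≡ 55 (mod 67)
65^15 = 65^8 · 65^4 · 65^2 · 65^1 ≡ 55 · 16 · 4 · 65 ≡ 62 (mod 67).

62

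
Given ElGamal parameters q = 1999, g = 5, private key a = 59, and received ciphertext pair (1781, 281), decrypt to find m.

740

Shared mask s = c₁^a mod q = 1781^59 mod 1999.
1781^1 ≡ 1781 (mod 1999)
1781^2 = (1781^1)^2 ≡ 1781^2 = 3171961 ≡ 1547 (mod 1999)
1781^4 = (1781^2)^2 ≡ 1547^2 = 2393209 ≡ 406 (mod 1999)
1781^8 = (1781^4)^2 ≡ 406^2 = 164836 ≡ 918 (mod 1999)
1781^16 = (1781^8)^2 ≡ 918^2 = 842724 ≡ 1145 (mod 1999)
1781^32 = (1781^16)^2 ≡ 1145^2 = 1311025 ≡ 1680 (mod 1999)
1781^59 = 1781^32 · 1781^16 · 1781^8 · 1781^2 · 1781^1 ≡ 1680 · 1145 · 918 · 1547 · 1781 ≡ 1840 (mod 1999).
So s = 1840; s⁻¹ ≡ 88 (mod 1999).
m = c₂ · s⁻¹ mod 1999 = 281 · 88 mod 1999 = 740.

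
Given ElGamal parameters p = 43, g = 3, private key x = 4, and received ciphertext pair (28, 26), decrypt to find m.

8

Shared mask s = c₁^x mod p = 28^4 mod 43.
28^1 ≡ 28 (mod 43)
28^2 = (28^1)^2 ≡ 28^2 = 784 ≡ 10 (mod 43)
28^4 = (28^2)^2 ≡ 10^2 = 100 ≡ 14 (mod 43)
So s = 14; s⁻¹ ≡ 40 (mod 43).
m = c₂ · s⁻¹ mod 43 = 26 · 40 mod 43 = 8.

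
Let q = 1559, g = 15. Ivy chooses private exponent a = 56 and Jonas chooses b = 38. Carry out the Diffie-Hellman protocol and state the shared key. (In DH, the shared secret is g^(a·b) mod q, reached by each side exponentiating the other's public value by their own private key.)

Jonas sends B = g^b mod q = 15^38 mod 1559.
15^1 ≡ 15 (mod 1559)
15^2 = (15^1)^2 ≡ 15^2 = 225 ≡ 225 (mod 1559)
15^4 = (15^2)^2 ≡ 225^2 = 50625 ≡ 737 (mod 1559)
15^8 = (15^4)^2 ≡ 737^2 = 543169 ≡ 637 (mod 1559)
15^16 = (15^8)^2 ≡ 637^2 = 405769 ≡ 429 (mod 1559)
15^32 = (15^16)^2 ≡ 429^2 = 184041 ≡ 79 (mod 1559)
15^38 = 15^32 · 15^4 · 15^2 ≡ 79 · 737 · 225 ≡ 1457 (mod 1559).
So B = 1457. Ivy then computes K = B^a mod q = 1457^56 mod 1559.
1457^1 ≡ 1457 (mod 1559)
1457^2 = (1457^1)^2 ≡ 1457^2 = 2122849 ≡ 1050 (mod 1559)
1457^4 = (1457^2)^2 ≡ 1050^2 = 1102500 ≡ 287 (mod 1559)
1457^8 = (1457^4)^2 ≡ 287^2 = 82369 ≡ 1301 (mod 1559)
1457^16 = (1457^8)^2 ≡ 1301^2 = 1692601 ≡ 1086 (mod 1559)
1457^32 = (1457^16)^2 ≡ 1086^2 = 1179396 ≡ 792 (mod 1559)
1457^56 = 1457^32 · 1457^16 · 1457^8 ≡ 792 · 1086 · 1301 ≡ 723 (mod 1559).

723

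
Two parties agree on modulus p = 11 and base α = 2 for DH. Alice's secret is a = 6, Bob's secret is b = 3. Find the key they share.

Bob sends B = α^b mod p = 2^3 mod 11.
2^1 ≡ 2 (mod 11)
2^2 = (2^1)^2 ≡ 2^2 = 4 ≡ 4 (mod 11)
2^3 = 2^2 · 2^1 ≡ 4 · 2 ≡ 8 (mod 11).
So B = 8. Alice then computes K = B^a mod p = 8^6 mod 11.
8^1 ≡ 8 (mod 11)
8^2 = (8^1)^2 ≡ 8^2 = 64 ≡ 9 (mod 11)
8^4 = (8^2)^2 ≡ 9^2 = 81 ≡ 4 (mod 11)
8^6 = 8^4 · 8^2 ≡ 4 · 9 ≡ 3 (mod 11).

3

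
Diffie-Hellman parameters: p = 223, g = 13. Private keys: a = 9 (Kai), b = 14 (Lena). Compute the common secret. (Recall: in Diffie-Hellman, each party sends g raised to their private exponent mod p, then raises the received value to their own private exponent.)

Lena sends B = g^b mod p = 13^14 mod 223.
13^1 ≡ 13 (mod 223)
13^2 = (13^1)^2 ≡ 13^2 = 169 ≡ 169 (mod 223)
13^4 = (13^2)^2 ≡ 169^2 = 28561 ≡ 17 (mod 223)
13^8 = (13^4)^2 ≡ 17^2 = 289 ≡ 66 (mod 223)
13^14 = 13^8 · 13^4 · 13^2 ≡ 66 · 17 · 169 ≡ 68 (mod 223).
So B = 68. Kai then computes K = B^a mod p = 68^9 mod 223.
68^1 ≡ 68 (mod 223)
68^2 = (68^1)^2 ≡ 68^2 = 4624 ≡ 164 (mod 223)
68^4 = (68^2)^2 ≡ 164^2 = 26896 ≡ 136 (mod 223)
68^8 = (68^4)^2 ≡ 136^2 = 18496 ≡ 210 (mod 223)
68^9 = 68^8 · 68^1 ≡ 210 · 68 ≡ 8 (mod 223).

8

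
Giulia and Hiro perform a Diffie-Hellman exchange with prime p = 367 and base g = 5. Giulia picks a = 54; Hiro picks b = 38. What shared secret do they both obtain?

338

Hiro sends B = g^b mod p = 5^38 mod 367.
5^1 ≡ 5 (mod 367)
5^2 = (5^1)^2 ≡ 5^2 = 25 ≡ 25 (mod 367)
5^4 = (5^2)^2 ≡ 25^2 = 625 ≡ 258 (mod 367)
5^8 = (5^4)^2 ≡ 258^2 = 66564 ≡ 137 (mod 367)
5^16 = (5^8)^2 ≡ 137^2 = 18769 ≡ 52 (mod 367)
5^32 = (5^16)^2 ≡ 52^2 = 2704 ≡ 135 (mod 367)
5^38 = 5^32 · 5^4 · 5^2 ≡ 135 · 258 · 25 ≡ 226 (mod 367).
So B = 226. Giulia then computes K = B^a mod p = 226^54 mod 367.
226^1 ≡ 226 (mod 367)
226^2 = (226^1)^2 ≡ 226^2 = 51076 ≡ 63 (mod 367)
226^4 = (226^2)^2 ≡ 63^2 = 3969 ≡ 299 (mod 367)
226^8 = (226^4)^2 ≡ 299^2 = 89401 ≡ 220 (mod 367)
226^16 = (226^8)^2 ≡ 220^2 = 48400 ≡ 323 (mod 367)
226^32 = (226^16)^2 ≡ 323^2 = 104329 ≡ 101 (mod 367)
226^54 = 226^32 · 226^16 · 226^4 · 226^2 ≡ 101 · 323 · 299 · 63 ≡ 338 (mod 367).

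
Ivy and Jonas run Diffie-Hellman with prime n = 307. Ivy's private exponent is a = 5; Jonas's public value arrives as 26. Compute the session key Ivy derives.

Shared key K = 26^5 mod 307.
26^1 ≡ 26 (mod 307)
26^2 = (26^1)^2 ≡ 26^2 = 676 ≡ 62 (mod 307)
26^4 = (26^2)^2 ≡ 62^2 = 3844 ≡ 160 (mod 307)
26^5 = 26^4 · 26^1 ≡ 160 · 26 ≡ 169 (mod 307).

169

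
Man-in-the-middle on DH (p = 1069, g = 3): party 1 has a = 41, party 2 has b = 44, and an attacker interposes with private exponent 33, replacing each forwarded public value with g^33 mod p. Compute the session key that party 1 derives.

Party 1 receives an attacker's public value M = 3^33 mod 1069 instead of the honest one.
3^1 ≡ 3 (mod 1069)
3^2 = (3^1)^2 ≡ 3^2 = 9 ≡ 9 (mod 1069)
3^4 = (3^2)^2 ≡ 9^2 = 81 ≡ 81 (mod 1069)
3^8 = (3^4)^2 ≡ 81^2 = 6561 ≡ 147 (mod 1069)
3^16 = (3^8)^2 ≡ 147^2 = 21609 ≡ 229 (mod 1069)
3^32 = (3^16)^2 ≡ 229^2 = 52441 ≡ 60 (mod 1069)
3^33 = 3^32 · 3^1 ≡ 60 · 3 ≡ 180 (mod 1069).
So M = 180. Party 1 computes K = M^41 mod 1069.
180^1 ≡ 180 (mod 1069)
180^2 = (180^1)^2 ≡ 180^2 = 32400 ≡ 330 (mod 1069)
180^4 = (180^2)^2 ≡ 330^2 = 108900 ≡ 931 (mod 1069)
180^8 = (180^4)^2 ≡ 931^2 = 866761 ≡ 871 (mod 1069)
180^16 = (180^8)^2 ≡ 871^2 = 758641 ≡ 720 (mod 1069)
180^32 = (180^16)^2 ≡ 720^2 = 518400 ≡ 1004 (mod 1069)
180^41 = 180^32 · 180^8 · 180^1 ≡ 1004 · 871 · 180 ≡ 77 (mod 1069).

77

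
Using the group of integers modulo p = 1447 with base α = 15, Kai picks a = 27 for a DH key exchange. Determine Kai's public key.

Public value = 15^27 (mod 1447).
15^1 ≡ 15 (mod 1447)
15^2 = (15^1)^2 ≡ 15^2 = 225 ≡ 225 (mod 1447)
15^4 = (15^2)^2 ≡ 225^2 = 50625 ≡ 1427 (mod 1447)
15^8 = (15^4)^2 ≡ 1427^2 = 2036329 ≡ 400 (mod 1447)
15^16 = (15^8)^2 ≡ 400^2 = 160000 ≡ 830 (mod 1447)
15^27 = 15^16 · 15^8 · 15^2 · 15^1 ≡ 830 · 400 · 225 · 15 ≡ 1080 (mod 1447).

1080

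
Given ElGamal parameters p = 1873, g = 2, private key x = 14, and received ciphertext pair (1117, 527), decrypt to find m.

Shared mask s = c₁^x mod p = 1117^14 mod 1873.
1117^1 ≡ 1117 (mod 1873)
1117^2 = (1117^1)^2 ≡ 1117^2 = 1247689 ≡ 271 (mod 1873)
1117^4 = (1117^2)^2 ≡ 271^2 = 73441 ≡ 394 (mod 1873)
1117^8 = (1117^4)^2 ≡ 394^2 = 155236 ≡ 1650 (mod 1873)
1117^14 = 1117^8 · 1117^4 · 1117^2 ≡ 1650 · 394 · 271 ≡ 847 (mod 1873).
So s = 847; s⁻¹ ≡ 429 (mod 1873).
m = c₂ · s⁻¹ mod 1873 = 527 · 429 mod 1873 = 1323.

1323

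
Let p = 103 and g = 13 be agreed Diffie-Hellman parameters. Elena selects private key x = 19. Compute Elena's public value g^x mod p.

66

Public value = 13^19 mod 103.
13^1 ≡ 13 (mod 103)
13^2 = (13^1)^2 ≡ 13^2 = 169 ≡ 66 (mod 103)
13^4 = (13^2)^2 ≡ 66^2 = 4356 ≡ 30 (mod 103)
13^8 = (13^4)^2 ≡ 30^2 = 900 ≡ 76 (mod 103)
13^16 = (13^8)^2 ≡ 76^2 = 5776 ≡ 8 (mod 103)
13^19 = 13^16 · 13^2 · 13^1 ≡ 8 · 66 · 13 ≡ 66 (mod 103).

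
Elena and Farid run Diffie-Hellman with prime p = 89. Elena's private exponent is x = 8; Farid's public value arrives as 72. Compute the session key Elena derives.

8

Shared key K = 72^8 mod 89.
72^1 ≡ 72 (mod 89)
72^2 = (72^1)^2 ≡ 72^2 = 5184 ≡ 22 (mod 89)
72^4 = (72^2)^2 ≡ 22^2 = 484 ≡ 39 (mod 89)
72^8 = (72^4)^2 ≡ 39^2 = 1521 ≡ 8 (mod 89)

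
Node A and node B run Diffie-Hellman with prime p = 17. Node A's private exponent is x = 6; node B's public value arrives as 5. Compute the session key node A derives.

2

Shared key K = 5^6 mod 17.
5^1 ≡ 5 (mod 17)
5^2 = (5^1)^2 ≡ 5^2 = 25 ≡ 8 (mod 17)
5^4 = (5^2)^2 ≡ 8^2 = 64 ≡ 13 (mod 17)
5^6 = 5^4 · 5^2 ≡ 13 · 8 ≡ 2 (mod 17).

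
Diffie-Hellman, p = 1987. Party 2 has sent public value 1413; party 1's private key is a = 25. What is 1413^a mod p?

1260

Shared key K = 1413^25 mod 1987.
1413^1 ≡ 1413 (mod 1987)
1413^2 = (1413^1)^2 ≡ 1413^2 = 1996569 ≡ 1621 (mod 1987)
1413^4 = (1413^2)^2 ≡ 1621^2 = 2627641 ≡ 827 (mod 1987)
1413^8 = (1413^4)^2 ≡ 827^2 = 683929 ≡ 401 (mod 1987)
1413^16 = (1413^8)^2 ≡ 401^2 = 160801 ≡ 1841 (mod 1987)
1413^25 = 1413^16 · 1413^8 · 1413^1 ≡ 1841 · 401 · 1413 ≡ 1260 (mod 1987).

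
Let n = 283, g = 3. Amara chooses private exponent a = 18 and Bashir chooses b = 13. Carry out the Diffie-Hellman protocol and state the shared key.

Amara sends A = g^a mod n = 3^18 mod 283.
3^1 ≡ 3 (mod 283)
3^2 = (3^1)^2 ≡ 3^2 = 9 ≡ 9 (mod 283)
3^4 = (3^2)^2 ≡ 9^2 = 81 ≡ 81 (mod 283)
3^8 = (3^4)^2 ≡ 81^2 = 6561 ≡ 52 (mod 283)
3^16 = (3^8)^2 ≡ 52^2 = 2704 ≡ 157 (mod 283)
3^18 = 3^16 · 3^2 ≡ 157 · 9 ≡ 281 (mod 283).
So A = 281. Bashir then computes K = A^b mod n = 281^13 mod 283.
281^1 ≡ 281 (mod 283)
281^2 = (281^1)^2 ≡ 281^2 = 78961 ≡ 4 (mod 283)
281^4 = (281^2)^2 ≡ 4^2 = 16 ≡ 16 (mod 283)
281^8 = (281^4)^2 ≡ 16^2 = 256 ≡ 256 (mod 283)
281^13 = 281^8 · 281^4 · 281^1 ≡ 256 · 16 · 281 ≡ 15 (mod 283).

15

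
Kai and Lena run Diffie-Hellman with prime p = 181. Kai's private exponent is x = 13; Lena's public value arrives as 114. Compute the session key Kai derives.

5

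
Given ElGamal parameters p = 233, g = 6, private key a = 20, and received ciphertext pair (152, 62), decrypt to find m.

89

Shared mask s = c₁^a mod p = 152^20 mod 233.
152^1 ≡ 152 (mod 233)
152^2 = (152^1)^2 ≡ 152^2 = 23104 ≡ 37 (mod 233)
152^4 = (152^2)^2 ≡ 37^2 = 1369 ≡ 204 (mod 233)
152^8 = (152^4)^2 ≡ 204^2 = 41616 ≡ 142 (mod 233)
152^16 = (152^8)^2 ≡ 142^2 = 20164 ≡ 126 (mod 233)
152^20 = 152^16 · 152^4 ≡ 126 · 204 ≡ 74 (mod 233).
So s = 74; s⁻¹ ≡ 148 (mod 233).
m = c₂ · s⁻¹ mod 233 = 62 · 148 mod 233 = 89.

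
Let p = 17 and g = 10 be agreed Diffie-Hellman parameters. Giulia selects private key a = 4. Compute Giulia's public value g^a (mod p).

Public value = 10^4 (mod 17).
10^1 ≡ 10 (mod 17)
10^2 = (10^1)^2 ≡ 10^2 = 100 ≡ 15 (mod 17)
10^4 = (10^2)^2 ≡ 15^2 = 225 ≡ 4 (mod 17)

4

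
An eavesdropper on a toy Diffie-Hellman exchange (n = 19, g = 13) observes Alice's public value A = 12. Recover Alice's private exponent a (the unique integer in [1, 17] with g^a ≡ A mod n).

Try successive powers of 13 modulo 19:
13^1 ≡ 13
13^2 ≡ 17
13^3 ≡ 12
Found: a = 3.

3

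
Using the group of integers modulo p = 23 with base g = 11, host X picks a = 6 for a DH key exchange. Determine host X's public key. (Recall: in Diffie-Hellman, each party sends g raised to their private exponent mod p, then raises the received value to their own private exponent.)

Public value = 11^6 (mod 23).
11^1 ≡ 11 (mod 23)
11^2 = (11^1)^2 ≡ 11^2 = 121 ≡ 6 (mod 23)
11^4 = (11^2)^2 ≡ 6^2 = 36 ≡ 13 (mod 23)
11^6 = 11^4 · 11^2 ≡ 13 · 6 ≡ 9 (mod 23).

9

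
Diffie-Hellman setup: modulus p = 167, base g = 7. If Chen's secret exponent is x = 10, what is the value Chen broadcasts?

93

Public value = 7^10 mod 167.
7^1 ≡ 7 (mod 167)
7^2 = (7^1)^2 ≡ 7^2 = 49 ≡ 49 (mod 167)
7^4 = (7^2)^2 ≡ 49^2 = 2401 ≡ 63 (mod 167)
7^8 = (7^4)^2 ≡ 63^2 = 3969 ≡ 128 (mod 167)
7^10 = 7^8 · 7^2 ≡ 128 · 49 ≡ 93 (mod 167).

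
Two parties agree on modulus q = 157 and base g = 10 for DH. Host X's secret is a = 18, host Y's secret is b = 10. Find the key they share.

14

Host Y sends B = g^b mod q = 10^10 mod 157.
10^1 ≡ 10 (mod 157)
10^2 = (10^1)^2 ≡ 10^2 = 100 ≡ 100 (mod 157)
10^4 = (10^2)^2 ≡ 100^2 = 10000 ≡ 109 (mod 157)
10^8 = (10^4)^2 ≡ 109^2 = 11881 ≡ 106 (mod 157)
10^10 = 10^8 · 10^2 ≡ 106 · 100 ≡ 81 (mod 157).
So B = 81. Host X then computes K = B^a mod q = 81^18 mod 157.
81^1 ≡ 81 (mod 157)
81^2 = (81^1)^2 ≡ 81^2 = 6561 ≡ 124 (mod 157)
81^4 = (81^2)^2 ≡ 124^2 = 15376 ≡ 147 (mod 157)
81^8 = (81^4)^2 ≡ 147^2 = 21609 ≡ 100 (mod 157)
81^16 = (81^8)^2 ≡ 100^2 = 10000 ≡ 109 (mod 157)
81^18 = 81^16 · 81^2 ≡ 109 · 124 ≡ 14 (mod 157).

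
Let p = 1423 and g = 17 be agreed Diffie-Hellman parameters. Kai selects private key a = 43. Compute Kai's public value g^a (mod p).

970

Public value = 17^43 (mod 1423).
17^1 ≡ 17 (mod 1423)
17^2 = (17^1)^2 ≡ 17^2 = 289 ≡ 289 (mod 1423)
17^4 = (17^2)^2 ≡ 289^2 = 83521 ≡ 987 (mod 1423)
17^8 = (17^4)^2 ≡ 987^2 = 974169 ≡ 837 (mod 1423)
17^16 = (17^8)^2 ≡ 837^2 = 700569 ≡ 453 (mod 1423)
17^32 = (17^16)^2 ≡ 453^2 = 205209 ≡ 297 (mod 1423)
17^43 = 17^32 · 17^8 · 17^2 · 17^1 ≡ 297 · 837 · 289 · 17 ≡ 970 (mod 1423).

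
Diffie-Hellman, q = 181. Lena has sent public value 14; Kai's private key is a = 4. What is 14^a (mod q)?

44

Shared key K = 14^4 mod 181.
14^1 ≡ 14 (mod 181)
14^2 = (14^1)^2 ≡ 14^2 = 196 ≡ 15 (mod 181)
14^4 = (14^2)^2 ≡ 15^2 = 225 ≡ 44 (mod 181)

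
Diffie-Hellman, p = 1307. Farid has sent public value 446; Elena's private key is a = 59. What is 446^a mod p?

Shared key K = 446^59 mod 1307.
446^1 ≡ 446 (mod 1307)
446^2 = (446^1)^2 ≡ 446^2 = 198916 ≡ 252 (mod 1307)
446^4 = (446^2)^2 ≡ 252^2 = 63504 ≡ 768 (mod 1307)
446^8 = (446^4)^2 ≡ 768^2 = 589824 ≡ 367 (mod 1307)
446^16 = (446^8)^2 ≡ 367^2 = 134689 ≡ 68 (mod 1307)
446^32 = (446^16)^2 ≡ 68^2 = 4624 ≡ 703 (mod 1307)
446^59 = 446^32 · 446^16 · 446^8 · 446^2 · 446^1 ≡ 703 · 68 · 367 · 252 · 446 ≡ 544 (mod 1307).

544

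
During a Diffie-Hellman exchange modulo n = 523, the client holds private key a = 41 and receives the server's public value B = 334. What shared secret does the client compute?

281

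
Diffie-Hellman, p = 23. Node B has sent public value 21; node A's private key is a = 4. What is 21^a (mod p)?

Shared key K = 21^4 mod 23.
21^1 ≡ 21 (mod 23)
21^2 = (21^1)^2 ≡ 21^2 = 441 ≡ 4 (mod 23)
21^4 = (21^2)^2 ≡ 4^2 = 16 ≡ 16 (mod 23)

16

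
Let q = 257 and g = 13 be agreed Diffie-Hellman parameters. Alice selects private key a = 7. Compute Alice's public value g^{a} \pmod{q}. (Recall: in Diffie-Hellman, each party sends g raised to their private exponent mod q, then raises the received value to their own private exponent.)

Public value = 13^{7} \pmod{257}.
13^1 ≡ 13 (mod 257)
13^2 = (13^1)^2 ≡ 13^2 = 169 ≡ 169 (mod 257)
13^4 = (13^2)^2 ≡ 169^2 = 28561 ≡ 34 (mod 257)
13^7 = 13^4 · 13^2 · 13^1 ≡ 34 · 169 · 13 ≡ 168 (mod 257).

168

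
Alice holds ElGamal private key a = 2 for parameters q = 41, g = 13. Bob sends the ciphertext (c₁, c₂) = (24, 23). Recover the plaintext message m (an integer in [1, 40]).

32

Shared mask s = c₁^a mod q = 24^2 mod 41.
24^1 ≡ 24 (mod 41)
24^2 = (24^1)^2 ≡ 24^2 = 576 ≡ 2 (mod 41)
So s = 2; s⁻¹ ≡ 21 (mod 41).
m = c₂ · s⁻¹ mod 41 = 23 · 21 mod 41 = 32.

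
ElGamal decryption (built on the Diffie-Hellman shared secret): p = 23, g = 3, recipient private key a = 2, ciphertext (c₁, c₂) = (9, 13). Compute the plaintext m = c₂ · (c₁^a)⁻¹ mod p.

Shared mask s = c₁^a mod p = 9^2 mod 23.
9^1 ≡ 9 (mod 23)
9^2 = (9^1)^2 ≡ 9^2 = 81 ≡ 12 (mod 23)
So s = 12; s⁻¹ ≡ 2 (mod 23).
m = c₂ · s⁻¹ mod 23 = 13 · 2 mod 23 = 3.

3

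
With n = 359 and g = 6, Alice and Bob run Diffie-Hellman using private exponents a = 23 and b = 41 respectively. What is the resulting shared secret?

9

Bob sends B = g^b mod n = 6^41 mod 359.
6^1 ≡ 6 (mod 359)
6^2 = (6^1)^2 ≡ 6^2 = 36 ≡ 36 (mod 359)
6^4 = (6^2)^2 ≡ 36^2 = 1296 ≡ 219 (mod 359)
6^8 = (6^4)^2 ≡ 219^2 = 47961 ≡ 214 (mod 359)
6^16 = (6^8)^2 ≡ 214^2 = 45796 ≡ 203 (mod 359)
6^32 = (6^16)^2 ≡ 203^2 = 41209 ≡ 283 (mod 359)
6^41 = 6^32 · 6^8 · 6^1 ≡ 283 · 214 · 6 ≡ 64 (mod 359).
So B = 64. Alice then computes K = B^a mod n = 64^23 mod 359.
64^1 ≡ 64 (mod 359)
64^2 = (64^1)^2 ≡ 64^2 = 4096 ≡ 147 (mod 359)
64^4 = (64^2)^2 ≡ 147^2 = 21609 ≡ 69 (mod 359)
64^8 = (64^4)^2 ≡ 69^2 = 4761 ≡ 94 (mod 359)
64^16 = (64^8)^2 ≡ 94^2 = 8836 ≡ 220 (mod 359)
64^23 = 64^16 · 64^4 · 64^2 · 64^1 ≡ 220 · 69 · 147 · 64 ≡ 9 (mod 359).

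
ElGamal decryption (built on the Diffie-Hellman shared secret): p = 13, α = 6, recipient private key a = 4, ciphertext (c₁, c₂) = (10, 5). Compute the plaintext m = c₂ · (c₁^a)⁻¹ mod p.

Shared mask s = c₁^a mod p = 10^4 mod 13.
10^1 ≡ 10 (mod 13)
10^2 = (10^1)^2 ≡ 10^2 = 100 ≡ 9 (mod 13)
10^4 = (10^2)^2 ≡ 9^2 = 81 ≡ 3 (mod 13)
So s = 3; s⁻¹ ≡ 9 (mod 13).
m = c₂ · s⁻¹ mod 13 = 5 · 9 mod 13 = 6.

6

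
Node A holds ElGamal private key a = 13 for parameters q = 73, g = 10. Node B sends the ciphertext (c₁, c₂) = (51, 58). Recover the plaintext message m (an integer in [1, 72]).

Shared mask s = c₁^a mod q = 51^13 mod 73.
51^1 ≡ 51 (mod 73)
51^2 = (51^1)^2 ≡ 51^2 = 2601 ≡ 46 (mod 73)
51^4 = (51^2)^2 ≡ 46^2 = 2116 ≡ 72 (mod 73)
51^8 = (51^4)^2 ≡ 72^2 = 5184 ≡ 1 (mod 73)
51^13 = 51^8 · 51^4 · 51^1 ≡ 1 · 72 · 51 ≡ 22 (mod 73).
So s = 22; s⁻¹ ≡ 10 (mod 73).
m = c₂ · s⁻¹ mod 73 = 58 · 10 mod 73 = 69.

69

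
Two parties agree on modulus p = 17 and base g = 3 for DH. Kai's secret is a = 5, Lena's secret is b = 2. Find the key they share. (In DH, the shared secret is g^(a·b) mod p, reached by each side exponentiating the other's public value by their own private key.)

8

Lena sends B = g^b mod p = 3^2 mod 17.
3^1 ≡ 3 (mod 17)
3^2 = (3^1)^2 ≡ 3^2 = 9 ≡ 9 (mod 17)
So B = 9. Kai then computes K = B^a mod p = 9^5 mod 17.
9^1 ≡ 9 (mod 17)
9^2 = (9^1)^2 ≡ 9^2 = 81 ≡ 13 (mod 17)
9^4 = (9^2)^2 ≡ 13^2 = 169 ≡ 16 (mod 17)
9^5 = 9^4 · 9^1 ≡ 16 · 9 ≡ 8 (mod 17).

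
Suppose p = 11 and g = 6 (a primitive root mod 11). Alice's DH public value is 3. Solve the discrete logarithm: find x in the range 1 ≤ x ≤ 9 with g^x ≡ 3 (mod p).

2

Try successive powers of 6 modulo 11:
6^1 ≡ 6
6^2 ≡ 3
Found: x = 2.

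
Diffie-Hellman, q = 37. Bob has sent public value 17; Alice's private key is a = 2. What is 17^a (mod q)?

30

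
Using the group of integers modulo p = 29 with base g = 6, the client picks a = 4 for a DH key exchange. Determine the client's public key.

Public value = 6^4 mod 29.
6^1 ≡ 6 (mod 29)
6^2 = (6^1)^2 ≡ 6^2 = 36 ≡ 7 (mod 29)
6^4 = (6^2)^2 ≡ 7^2 = 49 ≡ 20 (mod 29)

20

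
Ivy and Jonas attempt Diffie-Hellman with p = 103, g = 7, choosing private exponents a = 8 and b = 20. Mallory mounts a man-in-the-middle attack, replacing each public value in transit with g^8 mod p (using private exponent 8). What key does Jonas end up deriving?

58

Jonas receives Mallory's public value M = 7^8 mod 103 instead of the honest one.
7^1 ≡ 7 (mod 103)
7^2 = (7^1)^2 ≡ 7^2 = 49 ≡ 49 (mod 103)
7^4 = (7^2)^2 ≡ 49^2 = 2401 ≡ 32 (mod 103)
7^8 = (7^4)^2 ≡ 32^2 = 1024 ≡ 97 (mod 103)
So M = 97. Jonas computes K = M^20 mod 103.
97^1 ≡ 97 (mod 103)
97^2 = (97^1)^2 ≡ 97^2 = 9409 ≡ 36 (mod 103)
97^4 = (97^2)^2 ≡ 36^2 = 1296 ≡ 60 (mod 103)
97^8 = (97^4)^2 ≡ 60^2 = 3600 ≡ 98 (mod 103)
97^16 = (97^8)^2 ≡ 98^2 = 9604 ≡ 25 (mod 103)
97^20 = 97^16 · 97^4 ≡ 25 · 60 ≡ 58 (mod 103).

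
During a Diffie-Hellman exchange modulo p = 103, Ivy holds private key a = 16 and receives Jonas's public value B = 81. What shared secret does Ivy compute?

Shared key K = 81^16 mod 103.
81^1 ≡ 81 (mod 103)
81^2 = (81^1)^2 ≡ 81^2 = 6561 ≡ 72 (mod 103)
81^4 = (81^2)^2 ≡ 72^2 = 5184 ≡ 34 (mod 103)
81^8 = (81^4)^2 ≡ 34^2 = 1156 ≡ 23 (mod 103)
81^16 = (81^8)^2 ≡ 23^2 = 529 ≡ 14 (mod 103)

14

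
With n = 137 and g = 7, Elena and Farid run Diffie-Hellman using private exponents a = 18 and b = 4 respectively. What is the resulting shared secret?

72

Elena sends A = g^a mod n = 7^18 mod 137.
7^1 ≡ 7 (mod 137)
7^2 = (7^1)^2 ≡ 7^2 = 49 ≡ 49 (mod 137)
7^4 = (7^2)^2 ≡ 49^2 = 2401 ≡ 72 (mod 137)
7^8 = (7^4)^2 ≡ 72^2 = 5184 ≡ 115 (mod 137)
7^16 = (7^8)^2 ≡ 115^2 = 13225 ≡ 73 (mod 137)
7^18 = 7^16 · 7^2 ≡ 73 · 49 ≡ 15 (mod 137).
So A = 15. Farid then computes K = A^b mod n = 15^4 mod 137.
15^1 ≡ 15 (mod 137)
15^2 = (15^1)^2 ≡ 15^2 = 225 ≡ 88 (mod 137)
15^4 = (15^2)^2 ≡ 88^2 = 7744 ≡ 72 (mod 137)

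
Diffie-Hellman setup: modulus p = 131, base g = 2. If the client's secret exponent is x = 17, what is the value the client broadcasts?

72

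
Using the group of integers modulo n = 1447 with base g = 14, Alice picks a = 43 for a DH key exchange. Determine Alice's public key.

Public value = 14^43 mod 1447.
14^1 ≡ 14 (mod 1447)
14^2 = (14^1)^2 ≡ 14^2 = 196 ≡ 196 (mod 1447)
14^4 = (14^2)^2 ≡ 196^2 = 38416 ≡ 794 (mod 1447)
14^8 = (14^4)^2 ≡ 794^2 = 630436 ≡ 991 (mod 1447)
14^16 = (14^8)^2 ≡ 991^2 = 982081 ≡ 1015 (mod 1447)
14^32 = (14^16)^2 ≡ 1015^2 = 1030225 ≡ 1408 (mod 1447)
14^43 = 14^32 · 14^8 · 14^2 · 14^1 ≡ 1408 · 991 · 196 · 14 ≡ 668 (mod 1447).

668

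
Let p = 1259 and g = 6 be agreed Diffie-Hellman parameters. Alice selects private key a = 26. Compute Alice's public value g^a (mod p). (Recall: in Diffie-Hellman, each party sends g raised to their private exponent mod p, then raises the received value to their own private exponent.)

Public value = 6^26 (mod 1259).
6^1 ≡ 6 (mod 1259)
6^2 = (6^1)^2 ≡ 6^2 = 36 ≡ 36 (mod 1259)
6^4 = (6^2)^2 ≡ 36^2 = 1296 ≡ 37 (mod 1259)
6^8 = (6^4)^2 ≡ 37^2 = 1369 ≡ 110 (mod 1259)
6^16 = (6^8)^2 ≡ 110^2 = 12100 ≡ 769 (mod 1259)
6^26 = 6^16 · 6^8 · 6^2 ≡ 769 · 110 · 36 ≡ 978 (mod 1259).

978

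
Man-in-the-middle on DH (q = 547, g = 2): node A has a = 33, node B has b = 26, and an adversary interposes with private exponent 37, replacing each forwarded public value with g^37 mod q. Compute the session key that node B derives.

126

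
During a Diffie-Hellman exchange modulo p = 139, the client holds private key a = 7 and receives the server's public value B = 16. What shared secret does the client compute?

46

Shared key K = 16^7 mod 139.
16^1 ≡ 16 (mod 139)
16^2 = (16^1)^2 ≡ 16^2 = 256 ≡ 117 (mod 139)
16^4 = (16^2)^2 ≡ 117^2 = 13689 ≡ 67 (mod 139)
16^7 = 16^4 · 16^2 · 16^1 ≡ 67 · 117 · 16 ≡ 46 (mod 139).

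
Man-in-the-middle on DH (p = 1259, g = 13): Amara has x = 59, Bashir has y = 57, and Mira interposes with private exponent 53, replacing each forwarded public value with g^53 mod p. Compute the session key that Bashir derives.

Bashir receives Mira's public value M = 13^53 mod 1259 instead of the honest one.
13^1 ≡ 13 (mod 1259)
13^2 = (13^1)^2 ≡ 13^2 = 169 ≡ 169 (mod 1259)
13^4 = (13^2)^2 ≡ 169^2 = 28561 ≡ 863 (mod 1259)
13^8 = (13^4)^2 ≡ 863^2 = 744769 ≡ 700 (mod 1259)
13^16 = (13^8)^2 ≡ 700^2 = 490000 ≡ 249 (mod 1259)
13^32 = (13^16)^2 ≡ 249^2 = 62001 ≡ 310 (mod 1259)
13^53 = 13^32 · 13^16 · 13^4 · 13^1 ≡ 310 · 249 · 863 · 13 ≡ 273 (mod 1259).
So M = 273. Bashir computes K = M^57 mod 1259.
273^1 ≡ 273 (mod 1259)
273^2 = (273^1)^2 ≡ 273^2 = 74529 ≡ 248 (mod 1259)
273^4 = (273^2)^2 ≡ 248^2 = 61504 ≡ 1072 (mod 1259)
273^8 = (273^4)^2 ≡ 1072^2 = 1149184 ≡ 976 (mod 1259)
273^16 = (273^8)^2 ≡ 976^2 = 952576 ≡ 772 (mod 1259)
273^32 = (273^16)^2 ≡ 772^2 = 595984 ≡ 477 (mod 1259)
273^57 = 273^32 · 273^16 · 273^8 · 273^1 ≡ 477 · 772 · 976 · 273 ≡ 1174 (mod 1259).

1174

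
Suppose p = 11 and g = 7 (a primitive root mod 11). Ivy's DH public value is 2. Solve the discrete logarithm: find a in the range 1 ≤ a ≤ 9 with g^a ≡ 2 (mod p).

3

Try successive powers of 7 modulo 11:
7^1 ≡ 7
7^2 ≡ 5
7^3 ≡ 2
Found: a = 3.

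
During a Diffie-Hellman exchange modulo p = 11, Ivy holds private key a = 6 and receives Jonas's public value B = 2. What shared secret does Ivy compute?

Shared key K = 2^6 mod 11.
2^1 ≡ 2 (mod 11)
2^2 = (2^1)^2 ≡ 2^2 = 4 ≡ 4 (mod 11)
2^4 = (2^2)^2 ≡ 4^2 = 16 ≡ 5 (mod 11)
2^6 = 2^4 · 2^2 ≡ 5 · 4 ≡ 9 (mod 11).

9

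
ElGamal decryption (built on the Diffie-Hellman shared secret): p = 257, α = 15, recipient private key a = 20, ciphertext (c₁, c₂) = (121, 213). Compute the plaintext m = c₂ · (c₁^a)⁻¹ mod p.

81

Shared mask s = c₁^a mod p = 121^20 mod 257.
121^1 ≡ 121 (mod 257)
121^2 = (121^1)^2 ≡ 121^2 = 14641 ≡ 249 (mod 257)
121^4 = (121^2)^2 ≡ 249^2 = 62001 ≡ 64 (mod 257)
121^8 = (121^4)^2 ≡ 64^2 = 4096 ≡ 241 (mod 257)
121^16 = (121^8)^2 ≡ 241^2 = 58081 ≡ 256 (mod 257)
121^20 = 121^16 · 121^4 ≡ 256 · 64 ≡ 193 (mod 257).
So s = 193; s⁻¹ ≡ 4 (mod 257).
m = c₂ · s⁻¹ mod 257 = 213 · 4 mod 257 = 81.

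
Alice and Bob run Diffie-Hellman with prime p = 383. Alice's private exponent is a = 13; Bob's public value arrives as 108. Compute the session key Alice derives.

Shared key K = 108^13 mod 383.
108^1 ≡ 108 (mod 383)
108^2 = (108^1)^2 ≡ 108^2 = 11664 ≡ 174 (mod 383)
108^4 = (108^2)^2 ≡ 174^2 = 30276 ≡ 19 (mod 383)
108^8 = (108^4)^2 ≡ 19^2 = 361 ≡ 361 (mod 383)
108^13 = 108^8 · 108^4 · 108^1 ≡ 361 · 19 · 108 ≡ 50 (mod 383).

50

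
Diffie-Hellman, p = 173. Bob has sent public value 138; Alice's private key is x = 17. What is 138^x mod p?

133

Shared key K = 138^17 mod 173.
138^1 ≡ 138 (mod 173)
138^2 = (138^1)^2 ≡ 138^2 = 19044 ≡ 14 (mod 173)
138^4 = (138^2)^2 ≡ 14^2 = 196 ≡ 23 (mod 173)
138^8 = (138^4)^2 ≡ 23^2 = 529 ≡ 10 (mod 173)
138^16 = (138^8)^2 ≡ 10^2 = 100 ≡ 100 (mod 173)
138^17 = 138^16 · 138^1 ≡ 100 · 138 ≡ 133 (mod 173).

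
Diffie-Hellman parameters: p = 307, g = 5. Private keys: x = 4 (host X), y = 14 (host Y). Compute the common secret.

Host Y sends B = g^y mod p = 5^14 mod 307.
5^1 ≡ 5 (mod 307)
5^2 = (5^1)^2 ≡ 5^2 = 25 ≡ 25 (mod 307)
5^4 = (5^2)^2 ≡ 25^2 = 625 ≡ 11 (mod 307)
5^8 = (5^4)^2 ≡ 11^2 = 121 ≡ 121 (mod 307)
5^14 = 5^8 · 5^4 · 5^2 ≡ 121 · 11 · 25 ≡ 119 (mod 307).
So B = 119. Host X then computes K = B^x mod p = 119^4 mod 307.
119^1 ≡ 119 (mod 307)
119^2 = (119^1)^2 ≡ 119^2 = 14161 ≡ 39 (mod 307)
119^4 = (119^2)^2 ≡ 39^2 = 1521 ≡ 293 (mod 307)

293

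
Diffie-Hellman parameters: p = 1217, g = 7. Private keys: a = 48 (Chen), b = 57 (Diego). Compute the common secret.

Chen sends A = g^a mod p = 7^48 mod 1217.
7^1 ≡ 7 (mod 1217)
7^2 = (7^1)^2 ≡ 7^2 = 49 ≡ 49 (mod 1217)
7^4 = (7^2)^2 ≡ 49^2 = 2401 ≡ 1184 (mod 1217)
7^8 = (7^4)^2 ≡ 1184^2 = 1401856 ≡ 1089 (mod 1217)
7^16 = (7^8)^2 ≡ 1089^2 = 1185921 ≡ 563 (mod 1217)
7^32 = (7^16)^2 ≡ 563^2 = 316969 ≡ 549 (mod 1217)
7^48 = 7^32 · 7^16 ≡ 549 · 563 ≡ 1186 (mod 1217).
So A = 1186. Diego then computes K = A^b mod p = 1186^57 mod 1217.
1186^1 ≡ 1186 (mod 1217)
1186^2 = (1186^1)^2 ≡ 1186^2 = 1406596 ≡ 961 (mod 1217)
1186^4 = (1186^2)^2 ≡ 961^2 = 923521 ≡ 1035 (mod 1217)
1186^8 = (1186^4)^2 ≡ 1035^2 = 1071225 ≡ 265 (mod 1217)
1186^16 = (1186^8)^2 ≡ 265^2 = 70225 ≡ 856 (mod 1217)
1186^32 = (1186^16)^2 ≡ 856^2 = 732736 ≡ 102 (mod 1217)
1186^57 = 1186^32 · 1186^16 · 1186^8 · 1186^1 ≡ 102 · 856 · 265 · 1186 ≡ 78 (mod 1217).

78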